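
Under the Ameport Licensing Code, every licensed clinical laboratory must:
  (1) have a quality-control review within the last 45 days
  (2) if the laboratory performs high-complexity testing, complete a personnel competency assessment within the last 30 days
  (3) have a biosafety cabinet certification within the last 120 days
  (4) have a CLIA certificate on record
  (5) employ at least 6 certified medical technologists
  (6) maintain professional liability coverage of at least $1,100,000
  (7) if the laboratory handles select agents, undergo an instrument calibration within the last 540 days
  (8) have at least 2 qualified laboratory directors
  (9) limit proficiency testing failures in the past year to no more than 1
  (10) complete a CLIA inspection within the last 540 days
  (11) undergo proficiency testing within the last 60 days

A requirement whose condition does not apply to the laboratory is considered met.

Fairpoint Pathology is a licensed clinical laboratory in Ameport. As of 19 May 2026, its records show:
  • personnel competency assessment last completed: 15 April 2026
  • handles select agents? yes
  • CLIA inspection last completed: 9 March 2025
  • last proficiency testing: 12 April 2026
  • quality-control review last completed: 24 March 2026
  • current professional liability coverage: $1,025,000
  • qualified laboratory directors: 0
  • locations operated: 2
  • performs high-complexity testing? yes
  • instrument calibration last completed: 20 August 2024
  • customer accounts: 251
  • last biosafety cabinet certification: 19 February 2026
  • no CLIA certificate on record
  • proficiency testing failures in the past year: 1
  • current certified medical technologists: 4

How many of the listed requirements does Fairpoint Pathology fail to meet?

1. quality-control review 56 days ago vs limit 45 → not met
2. condition 'performs high-complexity testing' holds; personnel competency assessment 34 days ago vs limit 30 → not met
3. biosafety cabinet certification 89 days ago vs limit 120 → met
4. CLIA certificate absent → not met
5. certified medical technologists 4 < 6 → not met
6. professional liability coverage $1,025,000 < $1,100,000 → not met
7. condition 'handles select agents' holds; instrument calibration 637 days ago vs limit 540 → not met
8. qualified laboratory directors 0 < 2 → not met
9. proficiency testing failures in the past year 1 ≤ 1 → met
10. CLIA inspection 436 days ago vs limit 540 → met
11. proficiency testing 37 days ago vs limit 60 → met
Not met: 7 of 11

7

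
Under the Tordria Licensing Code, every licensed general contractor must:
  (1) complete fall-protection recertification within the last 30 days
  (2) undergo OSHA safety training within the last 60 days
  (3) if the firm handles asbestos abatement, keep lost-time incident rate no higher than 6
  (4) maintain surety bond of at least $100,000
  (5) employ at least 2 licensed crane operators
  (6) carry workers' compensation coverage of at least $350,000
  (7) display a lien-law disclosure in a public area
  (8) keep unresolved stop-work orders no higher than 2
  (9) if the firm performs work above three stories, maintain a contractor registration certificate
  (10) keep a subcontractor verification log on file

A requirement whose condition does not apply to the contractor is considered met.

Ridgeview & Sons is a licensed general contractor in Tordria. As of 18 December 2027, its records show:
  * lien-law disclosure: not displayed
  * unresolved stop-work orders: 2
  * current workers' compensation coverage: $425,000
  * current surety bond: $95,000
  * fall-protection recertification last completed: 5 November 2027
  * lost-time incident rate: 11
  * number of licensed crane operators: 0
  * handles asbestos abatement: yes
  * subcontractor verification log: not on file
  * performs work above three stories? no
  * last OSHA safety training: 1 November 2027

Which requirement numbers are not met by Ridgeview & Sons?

1. fall-protection recertification 43 days ago vs limit 30 → not met
2. OSHA safety training 47 days ago vs limit 60 → met
3. condition 'handles asbestos abatement' holds; lost-time incident rate 11 > 6 → not met
4. surety bond $95,000 < $100,000 → not met
5. licensed crane operators 0 < 2 → not met
6. workers' compensation coverage $425,000 ≥ $350,000 → met
7. lien-law disclosure absent → not met
8. unresolved stop-work orders 2 ≤ 2 → met
9. condition 'performs work above three stories' does not hold → requirement n/a → met
10. subcontractor verification log absent → not met
Not met: 1, 3, 4, 5, 7, 10

1, 3, 4, 5, 7, 10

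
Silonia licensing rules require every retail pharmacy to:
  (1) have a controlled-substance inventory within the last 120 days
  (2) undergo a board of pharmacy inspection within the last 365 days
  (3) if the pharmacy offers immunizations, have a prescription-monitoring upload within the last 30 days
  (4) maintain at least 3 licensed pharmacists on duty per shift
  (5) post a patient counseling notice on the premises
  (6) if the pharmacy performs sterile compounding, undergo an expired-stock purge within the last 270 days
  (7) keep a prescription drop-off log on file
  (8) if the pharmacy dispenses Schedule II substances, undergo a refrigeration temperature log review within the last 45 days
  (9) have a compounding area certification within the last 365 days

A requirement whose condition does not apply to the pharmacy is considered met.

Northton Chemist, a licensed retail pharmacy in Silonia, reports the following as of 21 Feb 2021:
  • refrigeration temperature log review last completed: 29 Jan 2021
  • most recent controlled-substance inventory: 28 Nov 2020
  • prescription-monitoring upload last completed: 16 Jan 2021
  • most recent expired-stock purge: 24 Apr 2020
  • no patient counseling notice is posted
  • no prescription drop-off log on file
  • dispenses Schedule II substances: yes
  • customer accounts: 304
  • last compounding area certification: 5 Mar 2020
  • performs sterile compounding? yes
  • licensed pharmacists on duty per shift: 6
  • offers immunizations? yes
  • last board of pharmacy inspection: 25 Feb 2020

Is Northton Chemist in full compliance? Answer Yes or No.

1. controlled-substance inventory 85 days ago vs limit 120 → met
2. board of pharmacy inspection 362 days ago vs limit 365 → met
3. condition 'offers immunizations' holds; prescription-monitoring upload 36 days ago vs limit 30 → not met
4. licensed pharmacists on duty per shift 6 ≥ 3 → met
5. patient counseling notice absent → not met
6. condition 'performs sterile compounding' holds; expired-stock purge 303 days ago vs limit 270 → not met
7. prescription drop-off log absent → not met
8. condition 'dispenses Schedule II substances' holds; refrigeration temperature log review 23 days ago vs limit 45 → met
9. compounding area certification 353 days ago vs limit 365 → met
Not met: 3, 5, 6, 7

No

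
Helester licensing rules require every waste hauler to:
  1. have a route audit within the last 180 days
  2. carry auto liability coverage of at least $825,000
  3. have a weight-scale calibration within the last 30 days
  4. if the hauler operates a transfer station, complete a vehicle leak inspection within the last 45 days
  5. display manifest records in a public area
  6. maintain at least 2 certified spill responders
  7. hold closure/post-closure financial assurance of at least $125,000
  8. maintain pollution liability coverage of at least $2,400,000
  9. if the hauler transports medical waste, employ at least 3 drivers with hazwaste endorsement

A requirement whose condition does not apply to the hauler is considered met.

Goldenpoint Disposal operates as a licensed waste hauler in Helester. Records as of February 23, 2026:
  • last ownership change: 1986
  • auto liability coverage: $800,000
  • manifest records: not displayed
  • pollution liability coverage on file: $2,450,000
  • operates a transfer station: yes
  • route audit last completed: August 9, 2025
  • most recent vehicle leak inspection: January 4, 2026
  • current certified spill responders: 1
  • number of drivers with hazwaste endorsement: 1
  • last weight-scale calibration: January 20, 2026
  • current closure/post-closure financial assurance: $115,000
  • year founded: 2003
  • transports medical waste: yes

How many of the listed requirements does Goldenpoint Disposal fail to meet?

8

1. route audit 198 days ago vs limit 180 → not met
2. auto liability coverage $800,000 < $825,000 → not met
3. weight-scale calibration 34 days ago vs limit 30 → not met
4. condition 'operates a transfer station' holds; vehicle leak inspection 50 days ago vs limit 45 → not met
5. manifest records absent → not met
6. certified spill responders 1 < 2 → not met
7. closure/post-closure financial assurance $115,000 < $125,000 → not met
8. pollution liability coverage $2,450,000 ≥ $2,400,000 → met
9. condition 'transports medical waste' holds; drivers with hazwaste endorsement 1 < 3 → not met
Not met: 8 of 9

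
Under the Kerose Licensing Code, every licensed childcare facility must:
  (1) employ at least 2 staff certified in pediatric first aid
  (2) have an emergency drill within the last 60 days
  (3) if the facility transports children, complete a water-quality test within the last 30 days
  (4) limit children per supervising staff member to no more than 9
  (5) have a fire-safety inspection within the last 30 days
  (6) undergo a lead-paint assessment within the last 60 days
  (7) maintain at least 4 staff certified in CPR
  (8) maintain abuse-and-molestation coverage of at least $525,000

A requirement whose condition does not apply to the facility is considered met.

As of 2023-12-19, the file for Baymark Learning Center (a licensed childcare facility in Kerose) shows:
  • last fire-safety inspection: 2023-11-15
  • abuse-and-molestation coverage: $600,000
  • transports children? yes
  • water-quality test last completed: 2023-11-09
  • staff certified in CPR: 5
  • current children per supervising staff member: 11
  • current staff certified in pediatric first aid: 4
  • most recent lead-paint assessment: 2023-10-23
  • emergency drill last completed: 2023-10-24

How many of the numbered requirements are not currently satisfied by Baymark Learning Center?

1. staff certified in pediatric first aid 4 ≥ 2 → met
2. emergency drill 56 days ago vs limit 60 → met
3. condition 'transports children' holds; water-quality test 40 days ago vs limit 30 → not met
4. children per supervising staff member 11 > 9 → not met
5. fire-safety inspection 34 days ago vs limit 30 → not met
6. lead-paint assessment 57 days ago vs limit 60 → met
7. staff certified in CPR 5 ≥ 4 → met
8. abuse-and-molestation coverage $600,000 ≥ $525,000 → met
Not met: 3 of 8

3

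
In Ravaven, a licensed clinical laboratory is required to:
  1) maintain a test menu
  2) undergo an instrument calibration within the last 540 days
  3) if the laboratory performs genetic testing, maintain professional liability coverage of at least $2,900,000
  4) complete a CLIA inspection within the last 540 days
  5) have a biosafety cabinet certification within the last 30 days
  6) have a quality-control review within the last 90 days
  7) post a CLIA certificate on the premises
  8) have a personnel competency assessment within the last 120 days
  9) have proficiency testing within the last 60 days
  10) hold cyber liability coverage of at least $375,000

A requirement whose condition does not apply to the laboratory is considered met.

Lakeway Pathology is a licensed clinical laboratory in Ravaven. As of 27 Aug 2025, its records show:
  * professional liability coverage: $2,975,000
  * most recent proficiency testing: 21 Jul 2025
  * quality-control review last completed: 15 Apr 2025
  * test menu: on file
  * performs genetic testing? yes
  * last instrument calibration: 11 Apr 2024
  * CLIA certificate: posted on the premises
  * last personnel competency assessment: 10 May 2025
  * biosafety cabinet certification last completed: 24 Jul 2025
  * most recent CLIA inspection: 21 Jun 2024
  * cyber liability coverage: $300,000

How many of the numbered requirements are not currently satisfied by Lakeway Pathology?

3

1. test menu present → met
2. instrument calibration 503 days ago vs limit 540 → met
3. condition 'performs genetic testing' holds; professional liability coverage $2,975,000 ≥ $2,900,000 → met
4. CLIA inspection 432 days ago vs limit 540 → met
5. biosafety cabinet certification 34 days ago vs limit 30 → not met
6. quality-control review 134 days ago vs limit 90 → not met
7. CLIA certificate present → met
8. personnel competency assessment 109 days ago vs limit 120 → met
9. proficiency testing 37 days ago vs limit 60 → met
10. cyber liability coverage $300,000 < $375,000 → not met
Not met: 3 of 10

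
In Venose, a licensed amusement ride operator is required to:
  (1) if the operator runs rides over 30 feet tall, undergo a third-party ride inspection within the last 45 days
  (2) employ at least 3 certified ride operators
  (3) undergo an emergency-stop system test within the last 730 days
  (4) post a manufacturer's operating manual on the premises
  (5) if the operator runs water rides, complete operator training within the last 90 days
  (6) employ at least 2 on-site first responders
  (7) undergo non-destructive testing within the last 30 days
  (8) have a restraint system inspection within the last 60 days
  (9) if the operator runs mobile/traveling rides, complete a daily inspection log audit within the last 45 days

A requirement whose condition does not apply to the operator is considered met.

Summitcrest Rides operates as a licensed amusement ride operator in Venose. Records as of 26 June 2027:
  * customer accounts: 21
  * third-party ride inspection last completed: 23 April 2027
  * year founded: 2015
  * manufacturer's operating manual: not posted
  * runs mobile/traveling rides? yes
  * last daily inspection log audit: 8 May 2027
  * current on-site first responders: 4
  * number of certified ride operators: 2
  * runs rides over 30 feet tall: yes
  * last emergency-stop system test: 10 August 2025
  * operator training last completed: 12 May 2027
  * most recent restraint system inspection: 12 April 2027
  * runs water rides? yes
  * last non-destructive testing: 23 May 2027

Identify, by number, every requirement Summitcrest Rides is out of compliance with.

1, 2, 4, 7, 8, 9

1. condition 'runs rides over 30 feet tall' holds; third-party ride inspection 64 days ago vs limit 45 → not met
2. certified ride operators 2 < 3 → not met
3. emergency-stop system test 685 days ago vs limit 730 → met
4. manufacturer's operating manual absent → not met
5. condition 'runs water rides' holds; operator training 45 days ago vs limit 90 → met
6. on-site first responders 4 ≥ 2 → met
7. non-destructive testing 34 days ago vs limit 30 → not met
8. restraint system inspection 75 days ago vs limit 60 → not met
9. condition 'runs mobile/traveling rides' holds; daily inspection log audit 49 days ago vs limit 45 → not met
Not met: 1, 2, 4, 7, 8, 9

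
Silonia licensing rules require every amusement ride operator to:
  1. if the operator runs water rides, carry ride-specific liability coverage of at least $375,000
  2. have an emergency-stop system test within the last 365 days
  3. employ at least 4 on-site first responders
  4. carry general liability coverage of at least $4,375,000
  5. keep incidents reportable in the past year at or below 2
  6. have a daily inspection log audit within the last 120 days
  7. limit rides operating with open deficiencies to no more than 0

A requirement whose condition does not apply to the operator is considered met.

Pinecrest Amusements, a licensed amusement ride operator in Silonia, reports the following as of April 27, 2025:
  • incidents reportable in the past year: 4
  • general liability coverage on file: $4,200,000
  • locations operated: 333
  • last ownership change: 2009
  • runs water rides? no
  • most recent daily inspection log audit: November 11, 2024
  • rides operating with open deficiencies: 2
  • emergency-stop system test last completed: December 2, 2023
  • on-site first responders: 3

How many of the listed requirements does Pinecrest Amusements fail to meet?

1. condition 'runs water rides' does not hold → requirement n/a → met
2. emergency-stop system test 512 days ago vs limit 365 → not met
3. on-site first responders 3 < 4 → not met
4. general liability coverage $4,200,000 < $4,375,000 → not met
5. incidents reportable in the past year 4 > 2 → not met
6. daily inspection log audit 167 days ago vs limit 120 → not met
7. rides operating with open deficiencies 2 > 0 → not met
Not met: 6 of 7

6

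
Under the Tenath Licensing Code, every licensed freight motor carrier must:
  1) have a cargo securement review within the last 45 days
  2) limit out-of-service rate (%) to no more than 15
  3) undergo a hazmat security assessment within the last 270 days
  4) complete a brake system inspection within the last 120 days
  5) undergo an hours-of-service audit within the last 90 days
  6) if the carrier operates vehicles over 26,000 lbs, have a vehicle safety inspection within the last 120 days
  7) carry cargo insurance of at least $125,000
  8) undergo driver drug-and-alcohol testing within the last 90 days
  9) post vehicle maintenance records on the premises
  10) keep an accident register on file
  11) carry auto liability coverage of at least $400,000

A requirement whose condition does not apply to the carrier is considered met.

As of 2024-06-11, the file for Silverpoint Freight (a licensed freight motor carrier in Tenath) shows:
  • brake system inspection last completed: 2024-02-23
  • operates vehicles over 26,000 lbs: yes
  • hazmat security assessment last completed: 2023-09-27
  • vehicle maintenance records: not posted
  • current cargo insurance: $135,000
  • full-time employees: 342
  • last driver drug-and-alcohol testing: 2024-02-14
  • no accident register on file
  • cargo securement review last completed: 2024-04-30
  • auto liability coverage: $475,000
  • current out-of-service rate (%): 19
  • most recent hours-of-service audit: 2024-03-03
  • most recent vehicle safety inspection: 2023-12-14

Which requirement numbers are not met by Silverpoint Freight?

2, 5, 6, 8, 9, 10

1. cargo securement review 42 days ago vs limit 45 → met
2. out-of-service rate (%) 19 > 15 → not met
3. hazmat security assessment 258 days ago vs limit 270 → met
4. brake system inspection 109 days ago vs limit 120 → met
5. hours-of-service audit 100 days ago vs limit 90 → not met
6. condition 'operates vehicles over 26,000 lbs' holds; vehicle safety inspection 180 days ago vs limit 120 → not met
7. cargo insurance $135,000 ≥ $125,000 → met
8. driver drug-and-alcohol testing 118 days ago vs limit 90 → not met
9. vehicle maintenance records absent → not met
10. accident register absent → not met
11. auto liability coverage $475,000 ≥ $400,000 → met
Not met: 2, 5, 6, 8, 9, 10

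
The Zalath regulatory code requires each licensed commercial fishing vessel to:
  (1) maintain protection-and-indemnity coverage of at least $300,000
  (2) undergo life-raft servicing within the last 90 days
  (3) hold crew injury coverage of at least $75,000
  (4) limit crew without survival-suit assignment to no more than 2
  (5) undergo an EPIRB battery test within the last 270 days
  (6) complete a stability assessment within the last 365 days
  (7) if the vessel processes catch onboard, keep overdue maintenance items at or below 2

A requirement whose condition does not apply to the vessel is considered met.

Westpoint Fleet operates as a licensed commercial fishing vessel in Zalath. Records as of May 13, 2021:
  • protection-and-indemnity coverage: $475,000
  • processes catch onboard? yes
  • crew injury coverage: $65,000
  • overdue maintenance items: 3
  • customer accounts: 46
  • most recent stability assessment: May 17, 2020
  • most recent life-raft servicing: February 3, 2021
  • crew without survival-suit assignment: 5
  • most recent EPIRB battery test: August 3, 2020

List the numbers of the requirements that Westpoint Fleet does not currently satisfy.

2, 3, 4, 5, 7

1. protection-and-indemnity coverage $475,000 ≥ $300,000 → met
2. life-raft servicing 99 days ago vs limit 90 → not met
3. crew injury coverage $65,000 < $75,000 → not met
4. crew without survival-suit assignment 5 > 2 → not met
5. EPIRB battery test 283 days ago vs limit 270 → not met
6. stability assessment 361 days ago vs limit 365 → met
7. condition 'processes catch onboard' holds; overdue maintenance items 3 > 2 → not met
Not met: 2, 3, 4, 5, 7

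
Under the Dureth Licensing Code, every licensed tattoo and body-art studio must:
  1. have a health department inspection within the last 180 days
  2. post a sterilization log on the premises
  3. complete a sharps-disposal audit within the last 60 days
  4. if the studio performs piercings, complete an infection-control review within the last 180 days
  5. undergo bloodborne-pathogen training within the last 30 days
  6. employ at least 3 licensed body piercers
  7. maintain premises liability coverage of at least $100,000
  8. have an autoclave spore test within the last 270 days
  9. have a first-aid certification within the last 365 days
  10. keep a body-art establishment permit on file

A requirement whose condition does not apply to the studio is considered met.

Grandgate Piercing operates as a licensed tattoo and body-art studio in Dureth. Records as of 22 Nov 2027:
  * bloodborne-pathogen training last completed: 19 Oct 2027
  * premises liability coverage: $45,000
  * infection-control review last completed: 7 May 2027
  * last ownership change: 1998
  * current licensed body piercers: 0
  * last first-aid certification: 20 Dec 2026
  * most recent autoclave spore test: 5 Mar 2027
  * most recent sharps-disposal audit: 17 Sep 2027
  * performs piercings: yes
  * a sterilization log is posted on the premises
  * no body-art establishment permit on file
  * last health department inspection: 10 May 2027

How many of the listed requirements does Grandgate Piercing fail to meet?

1. health department inspection 196 days ago vs limit 180 → not met
2. sterilization log present → met
3. sharps-disposal audit 66 days ago vs limit 60 → not met
4. condition 'performs piercings' holds; infection-control review 199 days ago vs limit 180 → not met
5. bloodborne-pathogen training 34 days ago vs limit 30 → not met
6. licensed body piercers 0 < 3 → not met
7. premises liability coverage $45,000 < $100,000 → not met
8. autoclave spore test 262 days ago vs limit 270 → met
9. first-aid certification 337 days ago vs limit 365 → met
10. body-art establishment permit absent → not met
Not met: 7 of 10

7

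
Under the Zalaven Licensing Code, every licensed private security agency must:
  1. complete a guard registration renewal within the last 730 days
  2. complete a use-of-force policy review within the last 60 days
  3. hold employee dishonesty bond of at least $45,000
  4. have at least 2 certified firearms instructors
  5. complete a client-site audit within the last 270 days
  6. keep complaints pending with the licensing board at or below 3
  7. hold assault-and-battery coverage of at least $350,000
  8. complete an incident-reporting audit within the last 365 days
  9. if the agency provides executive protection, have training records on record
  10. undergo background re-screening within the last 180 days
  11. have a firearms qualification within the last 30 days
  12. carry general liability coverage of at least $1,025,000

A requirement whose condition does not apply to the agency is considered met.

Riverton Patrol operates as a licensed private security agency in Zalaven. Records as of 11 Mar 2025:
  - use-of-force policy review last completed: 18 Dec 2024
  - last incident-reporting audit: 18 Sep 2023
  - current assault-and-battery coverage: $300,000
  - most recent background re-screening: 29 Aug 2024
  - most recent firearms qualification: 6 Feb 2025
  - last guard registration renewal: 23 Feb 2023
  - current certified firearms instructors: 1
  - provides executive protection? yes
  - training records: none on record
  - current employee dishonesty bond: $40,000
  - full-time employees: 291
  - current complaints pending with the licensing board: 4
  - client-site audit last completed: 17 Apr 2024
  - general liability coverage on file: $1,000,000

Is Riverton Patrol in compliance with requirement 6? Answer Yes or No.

No

6. complaints pending with the licensing board 4 > 3 → not met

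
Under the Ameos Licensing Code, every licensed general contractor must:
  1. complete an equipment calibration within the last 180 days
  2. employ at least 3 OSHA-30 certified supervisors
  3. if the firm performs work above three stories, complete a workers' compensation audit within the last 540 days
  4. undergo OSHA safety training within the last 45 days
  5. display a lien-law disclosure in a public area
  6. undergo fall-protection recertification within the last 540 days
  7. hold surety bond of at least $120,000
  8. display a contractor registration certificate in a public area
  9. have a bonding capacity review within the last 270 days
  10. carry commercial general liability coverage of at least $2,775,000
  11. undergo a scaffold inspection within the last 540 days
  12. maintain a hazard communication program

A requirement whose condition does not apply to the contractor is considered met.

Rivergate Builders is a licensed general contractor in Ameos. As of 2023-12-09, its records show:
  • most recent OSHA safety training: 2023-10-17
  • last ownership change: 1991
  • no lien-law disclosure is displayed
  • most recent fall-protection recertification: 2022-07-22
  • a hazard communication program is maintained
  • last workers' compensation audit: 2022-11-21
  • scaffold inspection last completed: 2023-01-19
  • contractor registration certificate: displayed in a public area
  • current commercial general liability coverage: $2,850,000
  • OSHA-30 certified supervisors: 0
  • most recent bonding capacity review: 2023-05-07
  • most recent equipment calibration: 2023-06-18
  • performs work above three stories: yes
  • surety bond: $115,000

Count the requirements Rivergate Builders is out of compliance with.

4

1. equipment calibration 174 days ago vs limit 180 → met
2. OSHA-30 certified supervisors 0 < 3 → not met
3. condition 'performs work above three stories' holds; workers' compensation audit 383 days ago vs limit 540 → met
4. OSHA safety training 53 days ago vs limit 45 → not met
5. lien-law disclosure absent → not met
6. fall-protection recertification 505 days ago vs limit 540 → met
7. surety bond $115,000 < $120,000 → not met
8. contractor registration certificate present → met
9. bonding capacity review 216 days ago vs limit 270 → met
10. commercial general liability coverage $2,850,000 ≥ $2,775,000 → met
11. scaffold inspection 324 days ago vs limit 540 → met
12. hazard communication program present → met
Not met: 4 of 12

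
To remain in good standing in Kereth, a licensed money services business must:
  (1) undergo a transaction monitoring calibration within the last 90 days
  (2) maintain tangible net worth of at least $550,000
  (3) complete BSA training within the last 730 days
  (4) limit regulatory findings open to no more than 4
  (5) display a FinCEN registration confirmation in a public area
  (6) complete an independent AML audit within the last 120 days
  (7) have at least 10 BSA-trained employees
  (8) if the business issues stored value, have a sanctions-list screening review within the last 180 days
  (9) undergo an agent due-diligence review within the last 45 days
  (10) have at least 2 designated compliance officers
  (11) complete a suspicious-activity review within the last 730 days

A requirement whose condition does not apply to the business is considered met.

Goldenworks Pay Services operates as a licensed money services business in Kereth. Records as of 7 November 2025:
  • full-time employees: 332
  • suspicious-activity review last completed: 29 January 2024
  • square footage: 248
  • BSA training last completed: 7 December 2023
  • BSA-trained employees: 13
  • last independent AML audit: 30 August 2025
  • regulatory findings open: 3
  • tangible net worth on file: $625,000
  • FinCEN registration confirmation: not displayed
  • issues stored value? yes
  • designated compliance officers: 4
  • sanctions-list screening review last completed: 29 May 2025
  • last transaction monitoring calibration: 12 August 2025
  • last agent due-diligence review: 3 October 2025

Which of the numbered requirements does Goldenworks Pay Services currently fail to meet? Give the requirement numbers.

5

1. transaction monitoring calibration 87 days ago vs limit 90 → met
2. tangible net worth $625,000 ≥ $550,000 → met
3. BSA training 701 days ago vs limit 730 → met
4. regulatory findings open 3 ≤ 4 → met
5. FinCEN registration confirmation absent → not met
6. independent AML audit 69 days ago vs limit 120 → met
7. BSA-trained employees 13 ≥ 10 → met
8. condition 'issues stored value' holds; sanctions-list screening review 162 days ago vs limit 180 → met
9. agent due-diligence review 35 days ago vs limit 45 → met
10. designated compliance officers 4 ≥ 2 → met
11. suspicious-activity review 648 days ago vs limit 730 → met
Not met: 5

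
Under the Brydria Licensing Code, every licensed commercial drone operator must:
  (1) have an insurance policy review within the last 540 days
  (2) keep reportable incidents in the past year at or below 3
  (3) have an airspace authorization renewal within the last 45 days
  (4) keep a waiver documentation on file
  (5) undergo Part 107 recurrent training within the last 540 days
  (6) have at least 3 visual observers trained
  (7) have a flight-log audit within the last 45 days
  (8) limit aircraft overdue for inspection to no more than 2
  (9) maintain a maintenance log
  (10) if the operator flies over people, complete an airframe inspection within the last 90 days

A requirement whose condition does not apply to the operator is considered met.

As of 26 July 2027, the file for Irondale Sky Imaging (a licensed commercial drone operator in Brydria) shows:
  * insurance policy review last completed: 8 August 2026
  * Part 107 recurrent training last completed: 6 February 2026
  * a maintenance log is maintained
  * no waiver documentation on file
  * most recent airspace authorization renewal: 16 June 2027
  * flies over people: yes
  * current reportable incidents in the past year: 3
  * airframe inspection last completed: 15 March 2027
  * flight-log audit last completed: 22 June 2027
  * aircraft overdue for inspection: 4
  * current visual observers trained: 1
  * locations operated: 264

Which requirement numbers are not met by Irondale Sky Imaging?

1. insurance policy review 352 days ago vs limit 540 → met
2. reportable incidents in the past year 3 ≤ 3 → met
3. airspace authorization renewal 40 days ago vs limit 45 → met
4. waiver documentation absent → not met
5. Part 107 recurrent training 535 days ago vs limit 540 → met
6. visual observers trained 1 < 3 → not met
7. flight-log audit 34 days ago vs limit 45 → met
8. aircraft overdue for inspection 4 > 2 → not met
9. maintenance log present → met
10. condition 'flies over people' holds; airframe inspection 133 days ago vs limit 90 → not met
Not met: 4, 6, 8, 10

4, 6, 8, 10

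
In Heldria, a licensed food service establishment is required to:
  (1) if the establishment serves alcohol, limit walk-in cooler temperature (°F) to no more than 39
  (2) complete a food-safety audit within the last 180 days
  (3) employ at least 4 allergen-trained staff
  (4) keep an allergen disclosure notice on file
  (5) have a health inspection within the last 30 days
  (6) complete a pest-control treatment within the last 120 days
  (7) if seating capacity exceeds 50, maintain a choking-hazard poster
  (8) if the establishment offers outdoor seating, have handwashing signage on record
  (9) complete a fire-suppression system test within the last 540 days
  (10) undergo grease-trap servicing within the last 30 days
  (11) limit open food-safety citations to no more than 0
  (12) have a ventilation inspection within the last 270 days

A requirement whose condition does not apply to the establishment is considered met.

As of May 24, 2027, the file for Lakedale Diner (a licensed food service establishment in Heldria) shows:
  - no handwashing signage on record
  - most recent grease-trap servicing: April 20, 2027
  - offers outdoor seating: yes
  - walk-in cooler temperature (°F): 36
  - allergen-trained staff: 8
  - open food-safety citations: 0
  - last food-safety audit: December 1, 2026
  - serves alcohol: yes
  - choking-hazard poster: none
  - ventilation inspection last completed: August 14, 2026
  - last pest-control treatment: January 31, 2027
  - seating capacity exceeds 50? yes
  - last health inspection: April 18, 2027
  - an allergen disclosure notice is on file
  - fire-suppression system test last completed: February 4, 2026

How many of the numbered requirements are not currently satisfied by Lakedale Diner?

1. condition 'serves alcohol' holds; walk-in cooler temperature (°F) 36 ≤ 39 → met
2. food-safety audit 174 days ago vs limit 180 → met
3. allergen-trained staff 8 ≥ 4 → met
4. allergen disclosure notice present → met
5. health inspection 36 days ago vs limit 30 → not met
6. pest-control treatment 113 days ago vs limit 120 → met
7. condition 'seating capacity exceeds 50' holds; choking-hazard poster absent → not met
8. condition 'offers outdoor seating' holds; handwashing signage absent → not met
9. fire-suppression system test 474 days ago vs limit 540 → met
10. grease-trap servicing 34 days ago vs limit 30 → not met
11. open food-safety citations 0 ≤ 0 → met
12. ventilation inspection 283 days ago vs limit 270 → not met
Not met: 5 of 12

5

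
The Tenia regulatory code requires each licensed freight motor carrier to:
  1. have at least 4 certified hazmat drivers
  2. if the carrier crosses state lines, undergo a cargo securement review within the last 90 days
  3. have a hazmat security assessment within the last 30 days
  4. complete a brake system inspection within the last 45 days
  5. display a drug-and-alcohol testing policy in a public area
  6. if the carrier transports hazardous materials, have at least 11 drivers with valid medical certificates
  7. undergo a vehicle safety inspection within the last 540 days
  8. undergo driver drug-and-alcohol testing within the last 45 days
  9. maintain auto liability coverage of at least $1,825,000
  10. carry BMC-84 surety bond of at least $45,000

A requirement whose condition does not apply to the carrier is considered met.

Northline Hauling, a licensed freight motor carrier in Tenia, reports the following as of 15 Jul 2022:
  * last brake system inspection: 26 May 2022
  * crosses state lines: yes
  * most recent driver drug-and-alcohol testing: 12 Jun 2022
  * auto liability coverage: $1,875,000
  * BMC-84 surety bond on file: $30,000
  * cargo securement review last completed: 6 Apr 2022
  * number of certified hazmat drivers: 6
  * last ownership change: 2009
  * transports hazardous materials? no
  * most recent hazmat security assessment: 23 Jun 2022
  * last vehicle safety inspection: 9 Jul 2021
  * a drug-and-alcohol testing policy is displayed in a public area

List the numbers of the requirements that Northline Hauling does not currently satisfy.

2, 4, 10

1. certified hazmat drivers 6 ≥ 4 → met
2. condition 'crosses state lines' holds; cargo securement review 100 days ago vs limit 90 → not met
3. hazmat security assessment 22 days ago vs limit 30 → met
4. brake system inspection 50 days ago vs limit 45 → not met
5. drug-and-alcohol testing policy present → met
6. condition 'transports hazardous materials' does not hold → requirement n/a → met
7. vehicle safety inspection 371 days ago vs limit 540 → met
8. driver drug-and-alcohol testing 33 days ago vs limit 45 → met
9. auto liability coverage $1,875,000 ≥ $1,825,000 → met
10. BMC-84 surety bond $30,000 < $45,000 → not met
Not met: 2, 4, 10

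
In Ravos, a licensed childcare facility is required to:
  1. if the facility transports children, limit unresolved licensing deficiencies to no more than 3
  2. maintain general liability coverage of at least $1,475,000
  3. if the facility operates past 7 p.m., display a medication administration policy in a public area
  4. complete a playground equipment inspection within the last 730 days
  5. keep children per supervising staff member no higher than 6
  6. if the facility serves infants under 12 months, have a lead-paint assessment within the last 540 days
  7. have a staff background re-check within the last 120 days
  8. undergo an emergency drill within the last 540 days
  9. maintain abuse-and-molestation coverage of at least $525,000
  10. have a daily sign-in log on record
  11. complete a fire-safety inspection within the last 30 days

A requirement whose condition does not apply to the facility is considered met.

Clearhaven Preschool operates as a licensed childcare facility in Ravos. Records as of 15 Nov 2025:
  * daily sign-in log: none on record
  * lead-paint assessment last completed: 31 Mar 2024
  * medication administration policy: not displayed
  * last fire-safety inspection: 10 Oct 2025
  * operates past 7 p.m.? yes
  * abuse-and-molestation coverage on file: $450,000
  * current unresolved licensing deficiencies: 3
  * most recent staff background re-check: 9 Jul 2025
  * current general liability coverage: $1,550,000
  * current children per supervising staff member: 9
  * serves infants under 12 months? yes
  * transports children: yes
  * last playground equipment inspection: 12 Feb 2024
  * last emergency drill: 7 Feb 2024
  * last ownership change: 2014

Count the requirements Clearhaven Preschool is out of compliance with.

8

1. condition 'transports children' holds; unresolved licensing deficiencies 3 ≤ 3 → met
2. general liability coverage $1,550,000 ≥ $1,475,000 → met
3. condition 'operates past 7 p.m.' holds; medication administration policy absent → not met
4. playground equipment inspection 642 days ago vs limit 730 → met
5. children per supervising staff member 9 > 6 → not met
6. condition 'serves infants under 12 months' holds; lead-paint assessment 594 days ago vs limit 540 → not met
7. staff background re-check 129 days ago vs limit 120 → not met
8. emergency drill 647 days ago vs limit 540 → not met
9. abuse-and-molestation coverage $450,000 < $525,000 → not met
10. daily sign-in log absent → not met
11. fire-safety inspection 36 days ago vs limit 30 → not met
Not met: 8 of 11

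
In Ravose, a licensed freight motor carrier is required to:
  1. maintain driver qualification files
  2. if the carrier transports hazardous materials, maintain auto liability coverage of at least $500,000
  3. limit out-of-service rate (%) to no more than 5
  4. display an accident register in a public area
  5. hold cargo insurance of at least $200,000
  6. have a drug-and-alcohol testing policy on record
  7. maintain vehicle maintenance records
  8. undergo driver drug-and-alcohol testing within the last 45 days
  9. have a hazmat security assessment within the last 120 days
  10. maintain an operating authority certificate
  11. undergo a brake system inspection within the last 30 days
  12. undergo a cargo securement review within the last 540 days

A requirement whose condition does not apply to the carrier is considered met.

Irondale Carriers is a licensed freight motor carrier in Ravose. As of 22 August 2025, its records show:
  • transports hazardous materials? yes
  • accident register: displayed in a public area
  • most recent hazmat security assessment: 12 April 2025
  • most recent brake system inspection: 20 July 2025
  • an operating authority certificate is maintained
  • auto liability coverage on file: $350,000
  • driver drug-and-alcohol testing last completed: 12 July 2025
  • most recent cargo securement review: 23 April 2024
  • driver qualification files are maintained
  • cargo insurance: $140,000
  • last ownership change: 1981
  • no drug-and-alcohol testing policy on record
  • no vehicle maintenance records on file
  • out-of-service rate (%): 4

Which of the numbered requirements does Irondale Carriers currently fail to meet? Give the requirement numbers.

2, 5, 6, 7, 9, 11

1. driver qualification files present → met
2. condition 'transports hazardous materials' holds; auto liability coverage $350,000 < $500,000 → not met
3. out-of-service rate (%) 4 ≤ 5 → met
4. accident register present → met
5. cargo insurance $140,000 < $200,000 → not met
6. drug-and-alcohol testing policy absent → not met
7. vehicle maintenance records absent → not met
8. driver drug-and-alcohol testing 41 days ago vs limit 45 → met
9. hazmat security assessment 132 days ago vs limit 120 → not met
10. operating authority certificate present → met
11. brake system inspection 33 days ago vs limit 30 → not met
12. cargo securement review 486 days ago vs limit 540 → met
Not met: 2, 5, 6, 7, 9, 11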